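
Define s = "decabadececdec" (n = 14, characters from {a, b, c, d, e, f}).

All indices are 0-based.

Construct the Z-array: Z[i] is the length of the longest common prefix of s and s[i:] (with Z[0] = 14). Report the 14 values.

Z[0]=14
i=1: i≥r, start 0; Z[1]=0
i=2: i≥r, start 0; Z[2]=0
i=3: i≥r, start 0; Z[3]=0
i=4: i≥r, start 0; Z[4]=0
i=5: i≥r, start 0; Z[5]=0
i=6: i≥r, start 0; Z[6]=3 extend→box=[6,9)
i=7: min(r-i=2, Z[1]=0)=0; Z[7]=0
i=8: min(r-i=1, Z[2]=0)=0; Z[8]=0
i=9: i≥r, start 0; Z[9]=0
i=10: i≥r, start 0; Z[10]=0
i=11: i≥r, start 0; Z[11]=3 extend→box=[11,14)
i=12: min(r-i=2, Z[1]=0)=0; Z[12]=0
i=13: min(r-i=1, Z[2]=0)=0; Z[13]=0

[14, 0, 0, 0, 0, 0, 3, 0, 0, 0, 0, 3, 0, 0]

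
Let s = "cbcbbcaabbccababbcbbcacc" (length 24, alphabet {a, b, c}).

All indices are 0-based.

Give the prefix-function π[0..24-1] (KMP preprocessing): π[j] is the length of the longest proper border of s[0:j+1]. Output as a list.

[0, 0, 1, 2, 0, 1, 0, 0, 0, 0, 1, 1, 0, 0, 0, 0, 0, 1, 2, 0, 1, 0, 1, 1]

π[0] = 0
j=1 s[j]='b': π[1]=0 (border '')
j=2 s[j]='c': π[2]=1 (border 'c')
j=3 s[j]='b': π[3]=2 (border 'cb')
j=4 s[j]='b': k: 2→0; π[4]=0 (border '')
j=5 s[j]='c': π[5]=1 (border 'c')
j=6 s[j]='a': k: 1→0; π[6]=0 (border '')
j=7 s[j]='a': π[7]=0 (border '')
j=8 s[j]='b': π[8]=0 (border '')
j=9 s[j]='b': π[9]=0 (border '')
j=10 s[j]='c': π[10]=1 (border 'c')
j=11 s[j]='c': k: 1→0; π[11]=1 (border 'c')
j=12 s[j]='a': k: 1→0; π[12]=0 (border '')
j=13 s[j]='b': π[13]=0 (border '')
j=14 s[j]='a': π[14]=0 (border '')
j=15 s[j]='b': π[15]=0 (border '')
j=16 s[j]='b': π[16]=0 (border '')
j=17 s[j]='c': π[17]=1 (border 'c')
j=18 s[j]='b': π[18]=2 (border 'cb')
j=19 s[j]='b': k: 2→0; π[19]=0 (border '')
j=20 s[j]='c': π[20]=1 (border 'c')
j=21 s[j]='a': k: 1→0; π[21]=0 (border '')
j=22 s[j]='c': π[22]=1 (border 'c')
j=23 s[j]='c': k: 1→0; π[23]=1 (border 'c')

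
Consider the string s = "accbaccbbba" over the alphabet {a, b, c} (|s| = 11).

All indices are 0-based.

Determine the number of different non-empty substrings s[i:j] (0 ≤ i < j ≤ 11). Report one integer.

50

rank→(start, suffix):
  0 → (10, 'a')
  1 → (0, 'accbaccbbba')
  2 → (4, 'accbbba')
  3 → (9, 'ba')
  4 → (3, 'baccbbba')
  5 → (8, 'bba')
  6 → (7, 'bbba')
  7 → (2, 'cbaccbbba')
  8 → (6, 'cbbba')
  9 → (1, 'ccbaccbbba')
  10 → (5, 'ccbbba')

SA = [10, 0, 4, 9, 3, 8, 7, 2, 6, 1, 5]
rank  pair      lcp
   1  s[10:],s[0:]  1  'a'
   2  s[0:],s[4:]  4  'accb'
   3  s[4:],s[9:]  0  ''
   4  s[9:],s[3:]  2  'ba'
   5  s[3:],s[8:]  1  'b'
   6  s[8:],s[7:]  2  'bb'
   7  s[7:],s[2:]  0  ''
   8  s[2:],s[6:]  2  'cb'
   9  s[6:],s[1:]  1  'c'
  10  s[1:],s[5:]  3  'ccb'

n(n+1)/2 = 11·12/2 = 66
Σ LCP = 0 + 1 + 4 + 0 + 2 + 1 + 2 + 0 + 2 + 1 + 3 = 16
distinct = 66 − 16 = 50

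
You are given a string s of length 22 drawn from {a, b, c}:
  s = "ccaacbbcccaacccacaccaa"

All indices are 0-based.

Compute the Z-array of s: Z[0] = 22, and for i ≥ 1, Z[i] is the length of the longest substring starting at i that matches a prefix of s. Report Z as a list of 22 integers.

Z[0]=22
i=1: i≥r, start 0; Z[1]=1 scan→box=[1,2)
i=2: i≥r, start 0; Z[2]=0
i=3: i≥r, start 0; Z[3]=0
i=4: i≥r, start 0; Z[4]=1 scan→box=[4,5)
i=5: i≥r, start 0; Z[5]=0
i=6: i≥r, start 0; Z[6]=0
i=7: i≥r, start 0; Z[7]=2 scan→box=[7,9)
i=8: min(r-i=1, Z[1]=1)=1; Z[8]=5 scan→box=[8,13)
i=9: min(r-i=4, Z[1]=1)=1; Z[9]=1
i=10: min(r-i=3, Z[2]=0)=0; Z[10]=0
i=11: min(r-i=2, Z[3]=0)=0; Z[11]=0
i=12: min(r-i=1, Z[4]=1)=1; Z[12]=2 scan→box=[12,14)
i=13: min(r-i=1, Z[1]=1)=1; Z[13]=3 scan→box=[13,16)
i=14: min(r-i=2, Z[1]=1)=1; Z[14]=1
i=15: min(r-i=1, Z[2]=0)=0; Z[15]=0
i=16: i≥r, start 0; Z[16]=1 scan→box=[16,17)
i=17: i≥r, start 0; Z[17]=0
i=18: i≥r, start 0; Z[18]=4 scan→box=[18,22)
i=19: min(r-i=3, Z[1]=1)=1; Z[19]=1
i=20: min(r-i=2, Z[2]=0)=0; Z[20]=0
i=21: min(r-i=1, Z[3]=0)=0; Z[21]=0

[22, 1, 0, 0, 1, 0, 0, 2, 5, 1, 0, 0, 2, 3, 1, 0, 1, 0, 4, 1, 0, 0]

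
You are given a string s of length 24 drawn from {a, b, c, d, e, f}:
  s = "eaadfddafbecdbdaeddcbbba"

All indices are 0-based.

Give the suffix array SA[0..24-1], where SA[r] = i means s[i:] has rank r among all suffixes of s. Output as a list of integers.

sorted suffixes:
  #0 SA[0]=23  'a'
  #1 SA[1]=1  'aadfddafbecdbdaeddcbbba'
  #2 SA[2]=2  'adfddafbecdbdaeddcbbba'
  #3 SA[3]=15  'aeddcbbba'
  #4 SA[4]=7  'afbecdbdaeddcbbba'
  #5 SA[5]=22  'ba'
  #6 SA[6]=21  'bba'
  #7 SA[7]=20  'bbba'
  #8 SA[8]=13  'bdaeddcbbba'
  #9 SA[9]=9  'becdbdaeddcbbba'
  #10 SA[10]=19  'cbbba'
  #11 SA[11]=11  'cdbdaeddcbbba'
  #12 SA[12]=14  'daeddcbbba'
  #13 SA[13]=6  'dafbecdbdaeddcbbba'
  #14 SA[14]=12  'dbdaeddcbbba'
  #15 SA[15]=18  'dcbbba'
  #16 SA[16]=5  'ddafbecdbdaeddcbbba'
  #17 SA[17]=17  'ddcbbba'
  #18 SA[18]=3  'dfddafbecdbdaeddcbbba'
  #19 SA[19]=0  'eaadfddafbecdbdaeddcbbba'
  #20 SA[20]=10  'ecdbdaeddcbbba'
  #21 SA[21]=16  'eddcbbba'
  #22 SA[22]=8  'fbecdbdaeddcbbba'
  #23 SA[23]=4  'fddafbecdbdaeddcbbba'

[23, 1, 2, 15, 7, 22, 21, 20, 13, 9, 19, 11, 14, 6, 12, 18, 5, 17, 3, 0, 10, 16, 8, 4]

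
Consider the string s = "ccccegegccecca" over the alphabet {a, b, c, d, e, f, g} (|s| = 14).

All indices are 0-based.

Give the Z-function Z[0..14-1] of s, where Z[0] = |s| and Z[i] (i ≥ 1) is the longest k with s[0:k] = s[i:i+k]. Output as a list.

[14, 3, 2, 1, 0, 0, 0, 0, 2, 1, 0, 2, 1, 0]

Z[0]=14
i=1: fresh scan; Z[1]=3 grow→box=[1,4)
i=2: min(r-i=2, Z[1]=3)=2; Z[2]=2
i=3: min(r-i=1, Z[2]=2)=1; Z[3]=1
i=4: fresh scan; Z[4]=0
i=5: fresh scan; Z[5]=0
i=6: fresh scan; Z[6]=0
i=7: fresh scan; Z[7]=0
i=8: fresh scan; Z[8]=2 grow→box=[8,10)
i=9: min(r-i=1, Z[1]=3)=1; Z[9]=1
i=10: fresh scan; Z[10]=0
i=11: fresh scan; Z[11]=2 grow→box=[11,13)
i=12: min(r-i=1, Z[1]=3)=1; Z[12]=1
i=13: fresh scan; Z[13]=0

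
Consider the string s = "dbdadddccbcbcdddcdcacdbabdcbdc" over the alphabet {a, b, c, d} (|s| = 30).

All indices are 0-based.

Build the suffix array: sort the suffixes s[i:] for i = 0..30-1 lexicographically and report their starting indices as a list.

[23, 19, 3, 22, 9, 11, 1, 27, 24, 29, 18, 8, 10, 26, 7, 20, 16, 12, 2, 21, 0, 28, 17, 25, 6, 15, 5, 14, 4, 13]

rank | idx | suffix
   0 |  23 | abdcbdc
   1 |  19 | acdbabdcbdc
   2 |   3 | adddccbcbcdddcdcacdbabdcbdc
   3 |  22 | babdcbdc
   4 |   9 | bcbcdddcdcacdbabdcbdc
   5 |  11 | bcdddcdcacdbabdcbdc
   6 |   1 | bdadddccbcbcdddcdcacdbabdcbdc
   7 |  27 | bdc
   8 |  24 | bdcbdc
   9 |  29 | c
  10 |  18 | cacdbabdcbdc
  11 |   8 | cbcbcdddcdcacdbabdcbdc
  12 |  10 | cbcdddcdcacdbabdcbdc
  13 |  26 | cbdc
  14 |   7 | ccbcbcdddcdcacdbabdcbdc
  15 |  20 | cdbabdcbdc
  16 |  16 | cdcacdbabdcbdc
  17 |  12 | cdddcdcacdbabdcbdc
  18 |   2 | dadddccbcbcdddcdcacdbabdcbdc
  19 |  21 | dbabdcbdc
  20 |   0 | dbdadddccbcbcdddcdcacdbabdcbdc
  21 |  28 | dc
  22 |  17 | dcacdbabdcbdc
  23 |  25 | dcbdc
  24 |   6 | dccbcbcdddcdcacdbabdcbdc
  25 |  15 | dcdcacdbabdcbdc
  26 |   5 | ddccbcbcdddcdcacdbabdcbdc
  27 |  14 | ddcdcacdbabdcbdc
  28 |   4 | dddccbcbcdddcdcacdbabdcbdc
  29 |  13 | dddcdcacdbabdcbdc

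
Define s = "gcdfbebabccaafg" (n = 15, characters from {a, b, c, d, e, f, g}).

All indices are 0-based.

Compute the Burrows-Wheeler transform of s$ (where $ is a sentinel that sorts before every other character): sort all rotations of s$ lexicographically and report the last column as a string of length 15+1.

rank  rotation          last
    0  $gcdfbebabccaafg  g
    1  aafg$gcdfbebabcc  c
    2  abccaafg$gcdfbeb  b
    3  afg$gcdfbebabcca  a
    4  babccaafg$gcdfbe  e
    5  bccaafg$gcdfbeba  a
    6  bebabccaafg$gcdf  f
    7  caafg$gcdfbebabc  c
    8  ccaafg$gcdfbebab  b
    9  cdfbebabccaafg$g  g
   10  dfbebabccaafg$gc  c
   11  ebabccaafg$gcdfb  b
   12  fbebabccaafg$gcd  d
   13  fg$gcdfbebabccaa  a
   14  g$gcdfbebabccaaf  f
   15  gcdfbebabccaafg$  $

gcbaeafcbgcbdaf$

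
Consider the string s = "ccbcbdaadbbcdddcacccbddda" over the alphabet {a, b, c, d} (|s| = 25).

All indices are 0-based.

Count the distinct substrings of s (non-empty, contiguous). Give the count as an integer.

291

rank | idx | suffix
   0 |  24 | a
   1 |   6 | aadbbcdddcacccbddda
   2 |  16 | acccbddda
   3 |   7 | adbbcdddcacccbddda
   4 |   9 | bbcdddcacccbddda
   5 |   2 | bcbdaadbbcdddcacccbddda
   6 |  10 | bcdddcacccbddda
   7 |   4 | bdaadbbcdddcacccbddda
   8 |  20 | bddda
   9 |  15 | cacccbddda
  10 |   1 | cbcbdaadbbcdddcacccbddda
  11 |   3 | cbdaadbbcdddcacccbddda
  12 |  19 | cbddda
  13 |   0 | ccbcbdaadbbcdddcacccbddda
  14 |  18 | ccbddda
  15 |  17 | cccbddda
  16 |  11 | cdddcacccbddda
  17 |  23 | da
  18 |   5 | daadbbcdddcacccbddda
  19 |   8 | dbbcdddcacccbddda
  20 |  14 | dcacccbddda
  21 |  22 | dda
  22 |  13 | ddcacccbddda
  23 |  21 | ddda
  24 |  12 | dddcacccbddda

SA = [24, 6, 16, 7, 9, 2, 10, 4, 20, 15, 1, 3, 19, 0, 18, 17, 11, 23, 5, 8, 14, 22, 13, 21, 12]
i: (SA[i-1],SA[i]) lcp shared
  1: (24,6) 1 'a'
  2: (6,16) 1 'a'
  3: (16,7) 1 'a'
  4: (7,9) 0 ''
  5: (9,2) 1 'b'
  6: (2,10) 2 'bc'
  7: (10,4) 1 'b'
  8: (4,20) 2 'bd'
  9: (20,15) 0 ''
  10: (15,1) 1 'c'
  11: (1,3) 2 'cb'
  12: (3,19) 3 'cbd'
  13: (19,0) 1 'c'
  14: (0,18) 3 'ccb'
  15: (18,17) 2 'cc'
  16: (17,11) 1 'c'
  17: (11,23) 0 ''
  18: (23,5) 2 'da'
  19: (5,8) 1 'd'
  20: (8,14) 1 'd'
  21: (14,22) 1 'd'
  22: (22,13) 2 'dd'
  23: (13,21) 2 'dd'
  24: (21,12) 3 'ddd'

n(n+1)/2 = 25·26/2 = 325
Σ LCP = 0 + 1 + 1 + 1 + 0 + 1 + 2 + 1 + 2 + 0 + 1 + 2 + 3 + 1 + 3 + 2 + 1 + 0 + 2 + 1 + 1 + 1 + 2 + 2 + 3 = 34
distinct = 325 − 34 = 291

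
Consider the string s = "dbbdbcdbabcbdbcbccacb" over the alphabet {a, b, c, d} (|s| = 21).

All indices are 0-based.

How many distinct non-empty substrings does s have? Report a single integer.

rank→(start, suffix):
  0 → (8, 'abcbdbcbccacb')
  1 → (18, 'acb')
  2 → (20, 'b')
  3 → (7, 'babcbdbcbccacb')
  4 → (1, 'bbdbcdbabcbdbcbccacb')
  5 → (13, 'bcbccacb')
  6 → (9, 'bcbdbcbccacb')
  7 → (15, 'bccacb')
  8 → (4, 'bcdbabcbdbcbccacb')
  9 → (11, 'bdbcbccacb')
  10 → (2, 'bdbcdbabcbdbcbccacb')
  11 → (17, 'cacb')
  12 → (19, 'cb')
  13 → (14, 'cbccacb')
  14 → (10, 'cbdbcbccacb')
  15 → (16, 'ccacb')
  16 → (5, 'cdbabcbdbcbccacb')
  17 → (6, 'dbabcbdbcbccacb')
  18 → (0, 'dbbdbcdbabcbdbcbccacb')
  19 → (12, 'dbcbccacb')
  20 → (3, 'dbcdbabcbdbcbccacb')

SA = [8, 18, 20, 7, 1, 13, 9, 15, 4, 11, 2, 17, 19, 14, 10, 16, 5, 6, 0, 12, 3]
rank  pair      lcp
   1  s[8:],s[18:]  1  'a'
   2  s[18:],s[20:]  0  ''
   3  s[20:],s[7:]  1  'b'
   4  s[7:],s[1:]  1  'b'
   5  s[1:],s[13:]  1  'b'
   6  s[13:],s[9:]  3  'bcb'
   7  s[9:],s[15:]  2  'bc'
   8  s[15:],s[4:]  2  'bc'
   9  s[4:],s[11:]  1  'b'
  10  s[11:],s[2:]  4  'bdbc'
  11  s[2:],s[17:]  0  ''
  12  s[17:],s[19:]  1  'c'
  13  s[19:],s[14:]  2  'cb'
  14  s[14:],s[10:]  2  'cb'
  15  s[10:],s[16:]  1  'c'
  16  s[16:],s[5:]  1  'c'
  17  s[5:],s[6:]  0  ''
  18  s[6:],s[0:]  2  'db'
  19  s[0:],s[12:]  2  'db'
  20  s[12:],s[3:]  3  'dbc'

n(n+1)/2 = 21·22/2 = 231
Σ LCP = 0 + 1 + 0 + 1 + 1 + 1 + 3 + 2 + 2 + 1 + 4 + 0 + 1 + 2 + 2 + 1 + 1 + 0 + 2 + 2 + 3 = 30
distinct = 231 − 30 = 201

201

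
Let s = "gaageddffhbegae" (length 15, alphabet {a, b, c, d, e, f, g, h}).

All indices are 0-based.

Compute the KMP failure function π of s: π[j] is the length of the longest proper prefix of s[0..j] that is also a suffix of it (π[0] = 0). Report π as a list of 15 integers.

π[0] = 0
j=1 s[j]='a': π[1]=0 (border '')
j=2 s[j]='a': π[2]=0 (border '')
j=3 s[j]='g': π[3]=1 (border 'g')
j=4 s[j]='e': k: 1→0; π[4]=0 (border '')
j=5 s[j]='d': π[5]=0 (border '')
j=6 s[j]='d': π[6]=0 (border '')
j=7 s[j]='f': π[7]=0 (border '')
j=8 s[j]='f': π[8]=0 (border '')
j=9 s[j]='h': π[9]=0 (border '')
j=10 s[j]='b': π[10]=0 (border '')
j=11 s[j]='e': π[11]=0 (border '')
j=12 s[j]='g': π[12]=1 (border 'g')
j=13 s[j]='a': π[13]=2 (border 'ga')
j=14 s[j]='e': k: 2→0; π[14]=0 (border '')

[0, 0, 0, 1, 0, 0, 0, 0, 0, 0, 0, 0, 1, 2, 0]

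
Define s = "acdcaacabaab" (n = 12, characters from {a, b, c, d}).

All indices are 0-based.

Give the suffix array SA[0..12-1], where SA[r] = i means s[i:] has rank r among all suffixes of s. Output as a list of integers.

rank | idx | suffix
   0 |   9 | aab
   1 |   4 | aacabaab
   2 |  10 | ab
   3 |   7 | abaab
   4 |   5 | acabaab
   5 |   0 | acdcaacabaab
   6 |  11 | b
   7 |   8 | baab
   8 |   3 | caacabaab
   9 |   6 | cabaab
  10 |   1 | cdcaacabaab
  11 |   2 | dcaacabaab

[9, 4, 10, 7, 5, 0, 11, 8, 3, 6, 1, 2]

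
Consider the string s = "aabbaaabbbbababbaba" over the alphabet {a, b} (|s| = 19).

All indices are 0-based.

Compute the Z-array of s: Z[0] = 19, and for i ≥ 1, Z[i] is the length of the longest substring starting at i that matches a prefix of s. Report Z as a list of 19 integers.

[19, 1, 0, 0, 2, 4, 1, 0, 0, 0, 0, 1, 0, 1, 0, 0, 1, 0, 1]

Z[0]=19
i=1: i≥r, start 0; Z[1]=1 extend→box=[1,2)
i=2: i≥r, start 0; Z[2]=0
i=3: i≥r, start 0; Z[3]=0
i=4: i≥r, start 0; Z[4]=2 extend→box=[4,6)
i=5: min(r-i=1, Z[1]=1)=1; Z[5]=4 extend→box=[5,9)
i=6: min(r-i=3, Z[1]=1)=1; Z[6]=1
i=7: min(r-i=2, Z[2]=0)=0; Z[7]=0
i=8: min(r-i=1, Z[3]=0)=0; Z[8]=0
i=9: i≥r, start 0; Z[9]=0
i=10: i≥r, start 0; Z[10]=0
i=11: i≥r, start 0; Z[11]=1 extend→box=[11,12)
i=12: i≥r, start 0; Z[12]=0
i=13: i≥r, start 0; Z[13]=1 extend→box=[13,14)
i=14: i≥r, start 0; Z[14]=0
i=15: i≥r, start 0; Z[15]=0
i=16: i≥r, start 0; Z[16]=1 extend→box=[16,17)
i=17: i≥r, start 0; Z[17]=0
i=18: i≥r, start 0; Z[18]=1 extend→box=[18,19)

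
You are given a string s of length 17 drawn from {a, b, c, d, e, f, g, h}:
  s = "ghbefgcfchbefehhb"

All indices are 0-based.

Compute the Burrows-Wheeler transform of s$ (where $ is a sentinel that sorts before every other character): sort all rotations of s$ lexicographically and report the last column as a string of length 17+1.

rank  rotation            last
    0  $ghbefgcfchbefehhb  b
    1  b$ghbefgcfchbefehh  h
    2  befehhb$ghbefgcfch  h
    3  befgcfchbefehhb$gh  h
    4  cfchbefehhb$ghbefg  g
    5  chbefehhb$ghbefgcf  f
    6  efehhb$ghbefgcfchb  b
    7  efgcfchbefehhb$ghb  b
    8  ehhb$ghbefgcfchbef  f
    9  fchbefehhb$ghbefgc  c
   10  fehhb$ghbefgcfchbe  e
   11  fgcfchbefehhb$ghbe  e
   12  gcfchbefehhb$ghbef  f
   13  ghbefgcfchbefehhb$  $
   14  hb$ghbefgcfchbefeh  h
   15  hbefehhb$ghbefgcfc  c
   16  hbefgcfchbefehhb$g  g
   17  hhb$ghbefgcfchbefe  e

bhhhgfbbfceef$hcge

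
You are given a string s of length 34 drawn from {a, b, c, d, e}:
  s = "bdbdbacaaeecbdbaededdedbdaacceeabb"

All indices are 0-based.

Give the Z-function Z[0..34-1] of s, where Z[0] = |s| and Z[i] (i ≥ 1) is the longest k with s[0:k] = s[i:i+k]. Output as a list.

[34, 0, 3, 0, 1, 0, 0, 0, 0, 0, 0, 0, 3, 0, 1, 0, 0, 0, 0, 0, 0, 0, 0, 2, 0, 0, 0, 0, 0, 0, 0, 0, 1, 1]

Z[0]=34
i=1: fresh scan; Z[1]=0
i=2: fresh scan; Z[2]=3 grow→box=[2,5)
i=3: min(r-i=2, Z[1]=0)=0; Z[3]=0
i=4: min(r-i=1, Z[2]=3)=1; Z[4]=1
i=5: fresh scan; Z[5]=0
i=6: fresh scan; Z[6]=0
i=7: fresh scan; Z[7]=0
i=8: fresh scan; Z[8]=0
i=9: fresh scan; Z[9]=0
i=10: fresh scan; Z[10]=0
i=11: fresh scan; Z[11]=0
i=12: fresh scan; Z[12]=3 grow→box=[12,15)
i=13: min(r-i=2, Z[1]=0)=0; Z[13]=0
i=14: min(r-i=1, Z[2]=3)=1; Z[14]=1
i=15: fresh scan; Z[15]=0
i=16: fresh scan; Z[16]=0
i=17: fresh scan; Z[17]=0
i=18: fresh scan; Z[18]=0
i=19: fresh scan; Z[19]=0
i=20: fresh scan; Z[20]=0
i=21: fresh scan; Z[21]=0
i=22: fresh scan; Z[22]=0
i=23: fresh scan; Z[23]=2 grow→box=[23,25)
i=24: min(r-i=1, Z[1]=0)=0; Z[24]=0
i=25: fresh scan; Z[25]=0
i=26: fresh scan; Z[26]=0
i=27: fresh scan; Z[27]=0
i=28: fresh scan; Z[28]=0
i=29: fresh scan; Z[29]=0
i=30: fresh scan; Z[30]=0
i=31: fresh scan; Z[31]=0
i=32: fresh scan; Z[32]=1 grow→box=[32,33)
i=33: fresh scan; Z[33]=1 grow→box=[33,34)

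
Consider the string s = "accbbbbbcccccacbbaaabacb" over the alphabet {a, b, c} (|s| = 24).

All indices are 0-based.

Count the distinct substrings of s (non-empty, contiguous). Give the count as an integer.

rank→(start, suffix):
  0 → (17, 'aaabacb')
  1 → (18, 'aabacb')
  2 → (19, 'abacb')
  3 → (21, 'acb')
  4 → (13, 'acbbaaabacb')
  5 → (0, 'accbbbbbcccccacbbaaabacb')
  6 → (23, 'b')
  7 → (16, 'baaabacb')
  8 → (20, 'bacb')
  9 → (15, 'bbaaabacb')
  10 → (3, 'bbbbbcccccacbbaaabacb')
  11 → (4, 'bbbbcccccacbbaaabacb')
  12 → (5, 'bbbcccccacbbaaabacb')
  13 → (6, 'bbcccccacbbaaabacb')
  14 → (7, 'bcccccacbbaaabacb')
  15 → (12, 'cacbbaaabacb')
  16 → (22, 'cb')
  17 → (14, 'cbbaaabacb')
  18 → (2, 'cbbbbbcccccacbbaaabacb')
  19 → (11, 'ccacbbaaabacb')
  20 → (1, 'ccbbbbbcccccacbbaaabacb')
  21 → (10, 'cccacbbaaabacb')
  22 → (9, 'ccccacbbaaabacb')
  23 → (8, 'cccccacbbaaabacb')

SA = [17, 18, 19, 21, 13, 0, 23, 16, 20, 15, 3, 4, 5, 6, 7, 12, 22, 14, 2, 11, 1, 10, 9, 8]
[i] adj suffixes → lcp
  [1] 17/18 → 2 ('aa')
  [2] 18/19 → 1 ('a')
  [3] 19/21 → 1 ('a')
  [4] 21/13 → 3 ('acb')
  [5] 13/0 → 2 ('ac')
  [6] 0/23 → 0 ('')
  [7] 23/16 → 1 ('b')
  [8] 16/20 → 2 ('ba')
  [9] 20/15 → 1 ('b')
  [10] 15/3 → 2 ('bb')
  [11] 3/4 → 4 ('bbbb')
  [12] 4/5 → 3 ('bbb')
  [13] 5/6 → 2 ('bb')
  [14] 6/7 → 1 ('b')
  [15] 7/12 → 0 ('')
  [16] 12/22 → 1 ('c')
  [17] 22/14 → 2 ('cb')
  [18] 14/2 → 3 ('cbb')
  [19] 2/11 → 1 ('c')
  [20] 11/1 → 2 ('cc')
  [21] 1/10 → 2 ('cc')
  [22] 10/9 → 3 ('ccc')
  [23] 9/8 → 4 ('cccc')

n(n+1)/2 = 24·25/2 = 300
Σ LCP = 0 + 2 + 1 + 1 + 3 + 2 + 0 + 1 + 2 + 1 + 2 + 4 + 3 + 2 + 1 + 0 + 1 + 2 + 3 + 1 + 2 + 2 + 3 + 4 = 43
distinct = 300 − 43 = 257

257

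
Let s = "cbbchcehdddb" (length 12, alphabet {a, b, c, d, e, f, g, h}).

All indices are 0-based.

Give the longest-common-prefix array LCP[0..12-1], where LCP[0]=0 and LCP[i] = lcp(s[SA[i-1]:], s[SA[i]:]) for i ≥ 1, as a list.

rank | idx | suffix
   0 |  11 | b
   1 |   1 | bbchcehdddb
   2 |   2 | bchcehdddb
   3 |   0 | cbbchcehdddb
   4 |   5 | cehdddb
   5 |   3 | chcehdddb
   6 |  10 | db
   7 |   9 | ddb
   8 |   8 | dddb
   9 |   6 | ehdddb
  10 |   4 | hcehdddb
  11 |   7 | hdddb

SA = [11, 1, 2, 0, 5, 3, 10, 9, 8, 6, 4, 7]
[i] adj suffixes → lcp
  [1] 11/1 → 1 ('b')
  [2] 1/2 → 1 ('b')
  [3] 2/0 → 0 ('')
  [4] 0/5 → 1 ('c')
  [5] 5/3 → 1 ('c')
  [6] 3/10 → 0 ('')
  [7] 10/9 → 1 ('d')
  [8] 9/8 → 2 ('dd')
  [9] 8/6 → 0 ('')
  [10] 6/4 → 0 ('')
  [11] 4/7 → 1 ('h')

[0, 1, 1, 0, 1, 1, 0, 1, 2, 0, 0, 1]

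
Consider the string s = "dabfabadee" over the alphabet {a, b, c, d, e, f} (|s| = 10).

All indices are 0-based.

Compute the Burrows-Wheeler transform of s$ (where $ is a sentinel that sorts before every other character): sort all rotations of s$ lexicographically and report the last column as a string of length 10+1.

rank  rotation     last
    0  $dabfabadee  e
    1  abadee$dabf  f
    2  abfabadee$d  d
    3  adee$dabfab  b
    4  badee$dabfa  a
    5  bfabadee$da  a
    6  dabfabadee$  $
    7  dee$dabfaba  a
    8  e$dabfabade  e
    9  ee$dabfabad  d
   10  fabadee$dab  b

efdbaa$aedb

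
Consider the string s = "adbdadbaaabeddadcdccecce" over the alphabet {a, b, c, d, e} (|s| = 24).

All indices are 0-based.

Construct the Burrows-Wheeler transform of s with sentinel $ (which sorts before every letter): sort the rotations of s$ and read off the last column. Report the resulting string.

rank  rotation                   last
    0  $adbdadbaaabeddadcdccecce  e
    1  aaabeddadcdccecce$adbdadb  b
    2  aabeddadcdccecce$adbdadba  a
    3  abeddadcdccecce$adbdadbaa  a
    4  adbaaabeddadcdccecce$adbd  d
    5  adbdadbaaabeddadcdccecce$  $
    6  adcdccecce$adbdadbaaabedd  d
    7  baaabeddadcdccecce$adbdad  d
    8  bdadbaaabeddadcdccecce$ad  d
    9  beddadcdccecce$adbdadbaaa  a
   10  cce$adbdadbaaabeddadcdcce  e
   11  ccecce$adbdadbaaabeddadcd  d
   12  cdccecce$adbdadbaaabeddad  d
   13  ce$adbdadbaaabeddadcdccec  c
   14  cecce$adbdadbaaabeddadcdc  c
   15  dadbaaabeddadcdccecce$adb  b
   16  dadcdccecce$adbdadbaaabed  d
   17  dbaaabeddadcdccecce$adbda  a
   18  dbdadbaaabeddadcdccecce$a  a
   19  dccecce$adbdadbaaabeddadc  c
   20  dcdccecce$adbdadbaaabedda  a
   21  ddadcdccecce$adbdadbaaabe  e
   22  e$adbdadbaaabeddadcdccecc  c
   23  ecce$adbdadbaaabeddadcdcc  c
   24  eddadcdccecce$adbdadbaaab  b

ebaad$dddaeddccbdaacaeccb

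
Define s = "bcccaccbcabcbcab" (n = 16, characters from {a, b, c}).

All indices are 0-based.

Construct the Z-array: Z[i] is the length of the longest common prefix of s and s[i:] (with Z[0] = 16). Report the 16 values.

[16, 0, 0, 0, 0, 0, 0, 2, 0, 0, 2, 0, 2, 0, 0, 1]

Z[0]=16
i=1: i≥r, start 0; Z[1]=0
i=2: i≥r, start 0; Z[2]=0
i=3: i≥r, start 0; Z[3]=0
i=4: i≥r, start 0; Z[4]=0
i=5: i≥r, start 0; Z[5]=0
i=6: i≥r, start 0; Z[6]=0
i=7: i≥r, start 0; Z[7]=2 extend→box=[7,9)
i=8: min(r-i=1, Z[1]=0)=0; Z[8]=0
i=9: i≥r, start 0; Z[9]=0
i=10: i≥r, start 0; Z[10]=2 extend→box=[10,12)
i=11: min(r-i=1, Z[1]=0)=0; Z[11]=0
i=12: i≥r, start 0; Z[12]=2 extend→box=[12,14)
i=13: min(r-i=1, Z[1]=0)=0; Z[13]=0
i=14: i≥r, start 0; Z[14]=0
i=15: i≥r, start 0; Z[15]=1 extend→box=[15,16)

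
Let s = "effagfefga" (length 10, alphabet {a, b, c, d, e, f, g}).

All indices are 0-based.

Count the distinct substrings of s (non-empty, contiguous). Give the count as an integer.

sorted suffixes:
  #0 SA[0]=9  'a'
  #1 SA[1]=3  'agfefga'
  #2 SA[2]=0  'effagfefga'
  #3 SA[3]=6  'efga'
  #4 SA[4]=2  'fagfefga'
  #5 SA[5]=5  'fefga'
  #6 SA[6]=1  'ffagfefga'
  #7 SA[7]=7  'fga'
  #8 SA[8]=8  'ga'
  #9 SA[9]=4  'gfefga'

SA = [9, 3, 0, 6, 2, 5, 1, 7, 8, 4]
rank  pair      lcp
   1  s[9:],s[3:]  1  'a'
   2  s[3:],s[0:]  0  ''
   3  s[0:],s[6:]  2  'ef'
   4  s[6:],s[2:]  0  ''
   5  s[2:],s[5:]  1  'f'
   6  s[5:],s[1:]  1  'f'
   7  s[1:],s[7:]  1  'f'
   8  s[7:],s[8:]  0  ''
   9  s[8:],s[4:]  1  'g'

n(n+1)/2 = 10·11/2 = 55
Σ LCP = 0 + 1 + 0 + 2 + 0 + 1 + 1 + 1 + 0 + 1 = 7
distinct = 55 − 7 = 48

48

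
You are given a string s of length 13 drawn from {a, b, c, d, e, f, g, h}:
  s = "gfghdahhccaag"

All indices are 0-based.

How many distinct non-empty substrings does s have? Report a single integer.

sorted suffixes:
  #0 SA[0]=10  'aag'
  #1 SA[1]=11  'ag'
  #2 SA[2]=5  'ahhccaag'
  #3 SA[3]=9  'caag'
  #4 SA[4]=8  'ccaag'
  #5 SA[5]=4  'dahhccaag'
  #6 SA[6]=1  'fghdahhccaag'
  #7 SA[7]=12  'g'
  #8 SA[8]=0  'gfghdahhccaag'
  #9 SA[9]=2  'ghdahhccaag'
  #10 SA[10]=7  'hccaag'
  #11 SA[11]=3  'hdahhccaag'
  #12 SA[12]=6  'hhccaag'

SA = [10, 11, 5, 9, 8, 4, 1, 12, 0, 2, 7, 3, 6]
rank  pair      lcp
   1  s[10:],s[11:]  1  'a'
   2  s[11:],s[5:]  1  'a'
   3  s[5:],s[9:]  0  ''
   4  s[9:],s[8:]  1  'c'
   5  s[8:],s[4:]  0  ''
   6  s[4:],s[1:]  0  ''
   7  s[1:],s[12:]  0  ''
   8  s[12:],s[0:]  1  'g'
   9  s[0:],s[2:]  1  'g'
  10  s[2:],s[7:]  0  ''
  11  s[7:],s[3:]  1  'h'
  12  s[3:],s[6:]  1  'h'

n(n+1)/2 = 13·14/2 = 91
Σ LCP = 0 + 1 + 1 + 0 + 1 + 0 + 0 + 0 + 1 + 1 + 0 + 1 + 1 = 7
distinct = 91 − 7 = 84

84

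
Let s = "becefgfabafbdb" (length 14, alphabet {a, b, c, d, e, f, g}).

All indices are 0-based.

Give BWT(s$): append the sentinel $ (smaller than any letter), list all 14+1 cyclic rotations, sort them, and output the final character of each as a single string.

bfbdaf$ebbcgaef

rank  rotation         last
    0  $becefgfabafbdb  b
    1  abafbdb$becefgf  f
    2  afbdb$becefgfab  b
    3  b$becefgfabafbd  d
    4  bafbdb$becefgfa  a
    5  bdb$becefgfabaf  f
    6  becefgfabafbdb$  $
    7  cefgfabafbdb$be  e
    8  db$becefgfabafb  b
    9  ecefgfabafbdb$b  b
   10  efgfabafbdb$bec  c
   11  fabafbdb$becefg  g
   12  fbdb$becefgfaba  a
   13  fgfabafbdb$bece  e
   14  gfabafbdb$becef  f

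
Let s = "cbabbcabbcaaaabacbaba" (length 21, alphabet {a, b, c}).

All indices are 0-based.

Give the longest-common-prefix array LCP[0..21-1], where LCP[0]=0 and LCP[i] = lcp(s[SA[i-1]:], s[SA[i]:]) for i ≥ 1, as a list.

[0, 1, 3, 2, 1, 3, 2, 5, 1, 0, 2, 3, 2, 1, 4, 1, 3, 0, 2, 1, 4]

sorted suffixes:
  #0 SA[0]=20  'a'
  #1 SA[1]=10  'aaaabacbaba'
  #2 SA[2]=11  'aaabacbaba'
  #3 SA[3]=12  'aabacbaba'
  #4 SA[4]=18  'aba'
  #5 SA[5]=13  'abacbaba'
  #6 SA[6]=6  'abbcaaaabacbaba'
  #7 SA[7]=2  'abbcabbcaaaabacbaba'
  #8 SA[8]=15  'acbaba'
  #9 SA[9]=19  'ba'
  #10 SA[10]=17  'baba'
  #11 SA[11]=1  'babbcabbcaaaabacbaba'
  #12 SA[12]=14  'bacbaba'
  #13 SA[13]=7  'bbcaaaabacbaba'
  #14 SA[14]=3  'bbcabbcaaaabacbaba'
  #15 SA[15]=8  'bcaaaabacbaba'
  #16 SA[16]=4  'bcabbcaaaabacbaba'
  #17 SA[17]=9  'caaaabacbaba'
  #18 SA[18]=5  'cabbcaaaabacbaba'
  #19 SA[19]=16  'cbaba'
  #20 SA[20]=0  'cbabbcabbcaaaabacbaba'

SA = [20, 10, 11, 12, 18, 13, 6, 2, 15, 19, 17, 1, 14, 7, 3, 8, 4, 9, 5, 16, 0]
rank  pair      lcp
   1  s[20:],s[10:]  1  'a'
   2  s[10:],s[11:]  3  'aaa'
   3  s[11:],s[12:]  2  'aa'
   4  s[12:],s[18:]  1  'a'
   5  s[18:],s[13:]  3  'aba'
   6  s[13:],s[6:]  2  'ab'
   7  s[6:],s[2:]  5  'abbca'
   8  s[2:],s[15:]  1  'a'
   9  s[15:],s[19:]  0  ''
  10  s[19:],s[17:]  2  'ba'
  11  s[17:],s[1:]  3  'bab'
  12  s[1:],s[14:]  2  'ba'
  13  s[14:],s[7:]  1  'b'
  14  s[7:],s[3:]  4  'bbca'
  15  s[3:],s[8:]  1  'b'
  16  s[8:],s[4:]  3  'bca'
  17  s[4:],s[9:]  0  ''
  18  s[9:],s[5:]  2  'ca'
  19  s[5:],s[16:]  1  'c'
  20  s[16:],s[0:]  4  'cbab'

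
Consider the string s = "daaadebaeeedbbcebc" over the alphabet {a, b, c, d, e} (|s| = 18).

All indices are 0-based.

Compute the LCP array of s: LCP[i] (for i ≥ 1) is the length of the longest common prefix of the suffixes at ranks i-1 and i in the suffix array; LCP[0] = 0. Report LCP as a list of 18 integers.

[0, 2, 1, 1, 0, 1, 1, 2, 0, 1, 0, 1, 1, 0, 2, 1, 1, 2]

rank→(start, suffix):
  0 → (1, 'aaadebaeeedbbcebc')
  1 → (2, 'aadebaeeedbbcebc')
  2 → (3, 'adebaeeedbbcebc')
  3 → (7, 'aeeedbbcebc')
  4 → (6, 'baeeedbbcebc')
  5 → (12, 'bbcebc')
  6 → (16, 'bc')
  7 → (13, 'bcebc')
  8 → (17, 'c')
  9 → (14, 'cebc')
  10 → (0, 'daaadebaeeedbbcebc')
  11 → (11, 'dbbcebc')
  12 → (4, 'debaeeedbbcebc')
  13 → (5, 'ebaeeedbbcebc')
  14 → (15, 'ebc')
  15 → (10, 'edbbcebc')
  16 → (9, 'eedbbcebc')
  17 → (8, 'eeedbbcebc')

SA = [1, 2, 3, 7, 6, 12, 16, 13, 17, 14, 0, 11, 4, 5, 15, 10, 9, 8]
[i] adj suffixes → lcp
  [1] 1/2 → 2 ('aa')
  [2] 2/3 → 1 ('a')
  [3] 3/7 → 1 ('a')
  [4] 7/6 → 0 ('')
  [5] 6/12 → 1 ('b')
  [6] 12/16 → 1 ('b')
  [7] 16/13 → 2 ('bc')
  [8] 13/17 → 0 ('')
  [9] 17/14 → 1 ('c')
  [10] 14/0 → 0 ('')
  [11] 0/11 → 1 ('d')
  [12] 11/4 → 1 ('d')
  [13] 4/5 → 0 ('')
  [14] 5/15 → 2 ('eb')
  [15] 15/10 → 1 ('e')
  [16] 10/9 → 1 ('e')
  [17] 9/8 → 2 ('ee')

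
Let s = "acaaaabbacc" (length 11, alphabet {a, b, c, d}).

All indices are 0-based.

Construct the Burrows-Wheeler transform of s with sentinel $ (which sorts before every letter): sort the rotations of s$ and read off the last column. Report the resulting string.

ccaaa$bbacaa

rank  rotation      last
    0  $acaaaabbacc  c
    1  aaaabbacc$ac  c
    2  aaabbacc$aca  a
    3  aabbacc$acaa  a
    4  abbacc$acaaa  a
    5  acaaaabbacc$  $
    6  acc$acaaaabb  b
    7  bacc$acaaaab  b
    8  bbacc$acaaaa  a
    9  c$acaaaabbac  c
   10  caaaabbacc$a  a
   11  cc$acaaaabba  a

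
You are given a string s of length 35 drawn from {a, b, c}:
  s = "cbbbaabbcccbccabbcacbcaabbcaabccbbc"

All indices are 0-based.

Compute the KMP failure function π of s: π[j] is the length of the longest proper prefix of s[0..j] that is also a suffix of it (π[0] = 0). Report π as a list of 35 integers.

[0, 0, 0, 0, 0, 0, 0, 0, 1, 1, 1, 2, 1, 1, 0, 0, 0, 1, 0, 1, 2, 1, 0, 0, 0, 0, 1, 0, 0, 0, 1, 1, 2, 3, 1]

π[0] = 0
j=1 s[j]='b': π[1]=0 (border '')
j=2 s[j]='b': π[2]=0 (border '')
j=3 s[j]='b': π[3]=0 (border '')
j=4 s[j]='a': π[4]=0 (border '')
j=5 s[j]='a': π[5]=0 (border '')
j=6 s[j]='b': π[6]=0 (border '')
j=7 s[j]='b': π[7]=0 (border '')
j=8 s[j]='c': π[8]=1 (border 'c')
j=9 s[j]='c': k: 1→0; π[9]=1 (border 'c')
j=10 s[j]='c': k: 1→0; π[10]=1 (border 'c')
j=11 s[j]='b': π[11]=2 (border 'cb')
j=12 s[j]='c': k: 2→0; π[12]=1 (border 'c')
j=13 s[j]='c': k: 1→0; π[13]=1 (border 'c')
j=14 s[j]='a': k: 1→0; π[14]=0 (border '')
j=15 s[j]='b': π[15]=0 (border '')
j=16 s[j]='b': π[16]=0 (border '')
j=17 s[j]='c': π[17]=1 (border 'c')
j=18 s[j]='a': k: 1→0; π[18]=0 (border '')
j=19 s[j]='c': π[19]=1 (border 'c')
j=20 s[j]='b': π[20]=2 (border 'cb')
j=21 s[j]='c': k: 2→0; π[21]=1 (border 'c')
j=22 s[j]='a': k: 1→0; π[22]=0 (border '')
j=23 s[j]='a': π[23]=0 (border '')
j=24 s[j]='b': π[24]=0 (border '')
j=25 s[j]='b': π[25]=0 (border '')
j=26 s[j]='c': π[26]=1 (border 'c')
j=27 s[j]='a': k: 1→0; π[27]=0 (border '')
j=28 s[j]='a': π[28]=0 (border '')
j=29 s[j]='b': π[29]=0 (border '')
j=30 s[j]='c': π[30]=1 (border 'c')
j=31 s[j]='c': k: 1→0; π[31]=1 (border 'c')
j=32 s[j]='b': π[32]=2 (border 'cb')
j=33 s[j]='b': π[33]=3 (border 'cbb')
j=34 s[j]='c': k: 3→0; π[34]=1 (border 'c')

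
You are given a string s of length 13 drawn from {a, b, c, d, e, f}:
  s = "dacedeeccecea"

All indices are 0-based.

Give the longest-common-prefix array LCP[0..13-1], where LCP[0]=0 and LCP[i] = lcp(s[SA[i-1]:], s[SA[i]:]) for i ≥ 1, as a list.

[0, 1, 0, 1, 2, 2, 0, 1, 0, 1, 2, 1, 1]

sorted suffixes:
  #0 SA[0]=12  'a'
  #1 SA[1]=1  'acedeeccecea'
  #2 SA[2]=7  'ccecea'
  #3 SA[3]=10  'cea'
  #4 SA[4]=8  'cecea'
  #5 SA[5]=2  'cedeeccecea'
  #6 SA[6]=0  'dacedeeccecea'
  #7 SA[7]=4  'deeccecea'
  #8 SA[8]=11  'ea'
  #9 SA[9]=6  'eccecea'
  #10 SA[10]=9  'ecea'
  #11 SA[11]=3  'edeeccecea'
  #12 SA[12]=5  'eeccecea'

SA = [12, 1, 7, 10, 8, 2, 0, 4, 11, 6, 9, 3, 5]
rank  pair      lcp
   1  s[12:],s[1:]  1  'a'
   2  s[1:],s[7:]  0  ''
   3  s[7:],s[10:]  1  'c'
   4  s[10:],s[8:]  2  'ce'
   5  s[8:],s[2:]  2  'ce'
   6  s[2:],s[0:]  0  ''
   7  s[0:],s[4:]  1  'd'
   8  s[4:],s[11:]  0  ''
   9  s[11:],s[6:]  1  'e'
  10  s[6:],s[9:]  2  'ec'
  11  s[9:],s[3:]  1  'e'
  12  s[3:],s[5:]  1  'e'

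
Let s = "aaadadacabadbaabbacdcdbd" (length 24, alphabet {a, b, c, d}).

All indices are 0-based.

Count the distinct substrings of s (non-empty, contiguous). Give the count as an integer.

268

sorted suffixes:
  #0 SA[0]=0  'aaadadacabadbaabbacdcdbd'
  #1 SA[1]=13  'aabbacdcdbd'
  #2 SA[2]=1  'aadadacabadbaabbacdcdbd'
  #3 SA[3]=8  'abadbaabbacdcdbd'
  #4 SA[4]=14  'abbacdcdbd'
  #5 SA[5]=6  'acabadbaabbacdcdbd'
  #6 SA[6]=17  'acdcdbd'
  #7 SA[7]=4  'adacabadbaabbacdcdbd'
  #8 SA[8]=2  'adadacabadbaabbacdcdbd'
  #9 SA[9]=10  'adbaabbacdcdbd'
  #10 SA[10]=12  'baabbacdcdbd'
  #11 SA[11]=16  'bacdcdbd'
  #12 SA[12]=9  'badbaabbacdcdbd'
  #13 SA[13]=15  'bbacdcdbd'
  #14 SA[14]=22  'bd'
  #15 SA[15]=7  'cabadbaabbacdcdbd'
  #16 SA[16]=20  'cdbd'
  #17 SA[17]=18  'cdcdbd'
  #18 SA[18]=23  'd'
  #19 SA[19]=5  'dacabadbaabbacdcdbd'
  #20 SA[20]=3  'dadacabadbaabbacdcdbd'
  #21 SA[21]=11  'dbaabbacdcdbd'
  #22 SA[22]=21  'dbd'
  #23 SA[23]=19  'dcdbd'

SA = [0, 13, 1, 8, 14, 6, 17, 4, 2, 10, 12, 16, 9, 15, 22, 7, 20, 18, 23, 5, 3, 11, 21, 19]
[i] adj suffixes → lcp
  [1] 0/13 → 2 ('aa')
  [2] 13/1 → 2 ('aa')
  [3] 1/8 → 1 ('a')
  [4] 8/14 → 2 ('ab')
  [5] 14/6 → 1 ('a')
  [6] 6/17 → 2 ('ac')
  [7] 17/4 → 1 ('a')
  [8] 4/2 → 3 ('ada')
  [9] 2/10 → 2 ('ad')
  [10] 10/12 → 0 ('')
  [11] 12/16 → 2 ('ba')
  [12] 16/9 → 2 ('ba')
  [13] 9/15 → 1 ('b')
  [14] 15/22 → 1 ('b')
  [15] 22/7 → 0 ('')
  [16] 7/20 → 1 ('c')
  [17] 20/18 → 2 ('cd')
  [18] 18/23 → 0 ('')
  [19] 23/5 → 1 ('d')
  [20] 5/3 → 2 ('da')
  [21] 3/11 → 1 ('d')
  [22] 11/21 → 2 ('db')
  [23] 21/19 → 1 ('d')

n(n+1)/2 = 24·25/2 = 300
Σ LCP = 0 + 2 + 2 + 1 + 2 + 1 + 2 + 1 + 3 + 2 + 0 + 2 + 2 + 1 + 1 + 0 + 1 + 2 + 0 + 1 + 2 + 1 + 2 + 1 = 32
distinct = 300 − 32 = 268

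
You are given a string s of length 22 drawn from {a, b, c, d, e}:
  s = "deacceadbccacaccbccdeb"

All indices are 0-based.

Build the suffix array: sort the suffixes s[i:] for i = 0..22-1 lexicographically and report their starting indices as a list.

rank→(start, suffix):
  0 → (11, 'acaccbccdeb')
  1 → (13, 'accbccdeb')
  2 → (2, 'acceadbccacaccbccdeb')
  3 → (6, 'adbccacaccbccdeb')
  4 → (21, 'b')
  5 → (8, 'bccacaccbccdeb')
  6 → (16, 'bccdeb')
  7 → (10, 'cacaccbccdeb')
  8 → (12, 'caccbccdeb')
  9 → (15, 'cbccdeb')
  10 → (9, 'ccacaccbccdeb')
  11 → (14, 'ccbccdeb')
  12 → (17, 'ccdeb')
  13 → (3, 'cceadbccacaccbccdeb')
  14 → (18, 'cdeb')
  15 → (4, 'ceadbccacaccbccdeb')
  16 → (7, 'dbccacaccbccdeb')
  17 → (0, 'deacceadbccacaccbccdeb')
  18 → (19, 'deb')
  19 → (1, 'eacceadbccacaccbccdeb')
  20 → (5, 'eadbccacaccbccdeb')
  21 → (20, 'eb')

[11, 13, 2, 6, 21, 8, 16, 10, 12, 15, 9, 14, 17, 3, 18, 4, 7, 0, 19, 1, 5, 20]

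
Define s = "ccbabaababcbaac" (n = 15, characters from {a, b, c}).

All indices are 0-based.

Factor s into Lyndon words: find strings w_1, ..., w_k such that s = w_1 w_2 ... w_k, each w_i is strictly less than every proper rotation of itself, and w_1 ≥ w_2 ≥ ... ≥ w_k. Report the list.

emit factor 1: 'c' (i=0, period=1)
emit factor 2: 'c' (i=1, period=1)
emit factor 3: 'b' (i=2, period=1)
emit factor 4: 'ab' (i=3, period=2)
emit factor 5: 'aababcbaac' (i=5, period=10)

["c", "c", "b", "ab", "aababcbaac"]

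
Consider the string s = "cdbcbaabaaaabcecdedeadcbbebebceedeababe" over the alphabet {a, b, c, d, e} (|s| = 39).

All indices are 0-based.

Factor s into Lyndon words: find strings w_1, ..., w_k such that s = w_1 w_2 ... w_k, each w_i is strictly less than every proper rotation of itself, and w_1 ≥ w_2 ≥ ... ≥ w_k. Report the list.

["cd", "bc", "b", "aab", "aaaabcecdedeadcbbebebceedeababe"]

emit factor 1: 'cd' (i=0, period=2)
emit factor 2: 'bc' (i=2, period=2)
emit factor 3: 'b' (i=4, period=1)
emit factor 4: 'aab' (i=5, period=3)
emit factor 5: 'aaaabcecdedeadcbbebebceedeababe' (i=8, period=31)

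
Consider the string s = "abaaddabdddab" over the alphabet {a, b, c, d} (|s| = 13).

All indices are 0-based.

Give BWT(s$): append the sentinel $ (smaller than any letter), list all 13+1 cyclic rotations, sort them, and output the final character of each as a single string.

rank  rotation        last
    0  $abaaddabdddab  b
    1  aaddabdddab$ab  b
    2  ab$abaaddabddd  d
    3  abaaddabdddab$  $
    4  abdddab$abaadd  d
    5  addabdddab$aba  a
    6  b$abaaddabddda  a
    7  baaddabdddab$a  a
    8  bdddab$abaadda  a
    9  dab$abaaddabdd  d
   10  dabdddab$abaad  d
   11  ddab$abaaddabd  d
   12  ddabdddab$abaa  a
   13  dddab$abaaddab  b

bbd$daaaadddab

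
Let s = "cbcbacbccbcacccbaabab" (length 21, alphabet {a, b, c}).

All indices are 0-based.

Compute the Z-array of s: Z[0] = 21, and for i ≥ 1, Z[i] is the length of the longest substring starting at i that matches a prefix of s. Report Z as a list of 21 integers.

[21, 0, 2, 0, 0, 3, 0, 1, 3, 0, 1, 0, 1, 1, 2, 0, 0, 0, 0, 0, 0]

Z[0]=21
i=1: fresh scan; Z[1]=0
i=2: fresh scan; Z[2]=2 extend→box=[2,4)
i=3: min(r-i=1, Z[1]=0)=0; Z[3]=0
i=4: fresh scan; Z[4]=0
i=5: fresh scan; Z[5]=3 extend→box=[5,8)
i=6: min(r-i=2, Z[1]=0)=0; Z[6]=0
i=7: min(r-i=1, Z[2]=2)=1; Z[7]=1
i=8: fresh scan; Z[8]=3 extend→box=[8,11)
i=9: min(r-i=2, Z[1]=0)=0; Z[9]=0
i=10: min(r-i=1, Z[2]=2)=1; Z[10]=1
i=11: fresh scan; Z[11]=0
i=12: fresh scan; Z[12]=1 extend→box=[12,13)
i=13: fresh scan; Z[13]=1 extend→box=[13,14)
i=14: fresh scan; Z[14]=2 extend→box=[14,16)
i=15: min(r-i=1, Z[1]=0)=0; Z[15]=0
i=16: fresh scan; Z[16]=0
i=17: fresh scan; Z[17]=0
i=18: fresh scan; Z[18]=0
i=19: fresh scan; Z[19]=0
i=20: fresh scan; Z[20]=0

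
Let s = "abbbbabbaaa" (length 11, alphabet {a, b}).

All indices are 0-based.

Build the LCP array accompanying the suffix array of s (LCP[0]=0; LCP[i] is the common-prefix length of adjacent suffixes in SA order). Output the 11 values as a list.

[0, 1, 2, 1, 3, 0, 2, 1, 3, 2, 3]

rank | idx | suffix
   0 |  10 | a
   1 |   9 | aa
   2 |   8 | aaa
   3 |   5 | abbaaa
   4 |   0 | abbbbabbaaa
   5 |   7 | baaa
   6 |   4 | babbaaa
   7 |   6 | bbaaa
   8 |   3 | bbabbaaa
   9 |   2 | bbbabbaaa
  10 |   1 | bbbbabbaaa

SA = [10, 9, 8, 5, 0, 7, 4, 6, 3, 2, 1]
[i] adj suffixes → lcp
  [1] 10/9 → 1 ('a')
  [2] 9/8 → 2 ('aa')
  [3] 8/5 → 1 ('a')
  [4] 5/0 → 3 ('abb')
  [5] 0/7 → 0 ('')
  [6] 7/4 → 2 ('ba')
  [7] 4/6 → 1 ('b')
  [8] 6/3 → 3 ('bba')
  [9] 3/2 → 2 ('bb')
  [10] 2/1 → 3 ('bbb')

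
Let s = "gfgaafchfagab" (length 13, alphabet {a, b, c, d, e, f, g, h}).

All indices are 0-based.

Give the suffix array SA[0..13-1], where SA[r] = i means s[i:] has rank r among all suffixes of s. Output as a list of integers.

[3, 11, 4, 9, 12, 6, 8, 5, 1, 2, 10, 0, 7]

sorted suffixes:
  #0 SA[0]=3  'aafchfagab'
  #1 SA[1]=11  'ab'
  #2 SA[2]=4  'afchfagab'
  #3 SA[3]=9  'agab'
  #4 SA[4]=12  'b'
  #5 SA[5]=6  'chfagab'
  #6 SA[6]=8  'fagab'
  #7 SA[7]=5  'fchfagab'
  #8 SA[8]=1  'fgaafchfagab'
  #9 SA[9]=2  'gaafchfagab'
  #10 SA[10]=10  'gab'
  #11 SA[11]=0  'gfgaafchfagab'
  #12 SA[12]=7  'hfagab'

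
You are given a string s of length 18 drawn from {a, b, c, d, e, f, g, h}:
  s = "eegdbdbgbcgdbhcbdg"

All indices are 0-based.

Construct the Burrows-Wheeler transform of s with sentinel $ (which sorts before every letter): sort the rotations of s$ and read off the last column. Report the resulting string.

ggdcddhbgbgb$edbecb

rank  rotation             last
    0  $eegdbdbgbcgdbhcbdg  g
    1  bcgdbhcbdg$eegdbdbg  g
    2  bdbgbcgdbhcbdg$eegd  d
    3  bdg$eegdbdbgbcgdbhc  c
    4  bgbcgdbhcbdg$eegdbd  d
    5  bhcbdg$eegdbdbgbcgd  d
    6  cbdg$eegdbdbgbcgdbh  h
    7  cgdbhcbdg$eegdbdbgb  b
    8  dbdbgbcgdbhcbdg$eeg  g
    9  dbgbcgdbhcbdg$eegdb  b
   10  dbhcbdg$eegdbdbgbcg  g
   11  dg$eegdbdbgbcgdbhcb  b
   12  eegdbdbgbcgdbhcbdg$  $
   13  egdbdbgbcgdbhcbdg$e  e
   14  g$eegdbdbgbcgdbhcbd  d
   15  gbcgdbhcbdg$eegdbdb  b
   16  gdbdbgbcgdbhcbdg$ee  e
   17  gdbhcbdg$eegdbdbgbc  c
   18  hcbdg$eegdbdbgbcgdb  b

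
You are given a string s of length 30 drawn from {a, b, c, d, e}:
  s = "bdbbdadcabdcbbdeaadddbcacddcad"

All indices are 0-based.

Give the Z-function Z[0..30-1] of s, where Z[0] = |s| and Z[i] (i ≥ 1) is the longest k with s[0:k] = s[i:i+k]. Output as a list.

Z[0]=30
i=1: fresh scan; Z[1]=0
i=2: fresh scan; Z[2]=1 grow→box=[2,3)
i=3: fresh scan; Z[3]=2 grow→box=[3,5)
i=4: min(r-i=1, Z[1]=0)=0; Z[4]=0
i=5: fresh scan; Z[5]=0
i=6: fresh scan; Z[6]=0
i=7: fresh scan; Z[7]=0
i=8: fresh scan; Z[8]=0
i=9: fresh scan; Z[9]=2 grow→box=[9,11)
i=10: min(r-i=1, Z[1]=0)=0; Z[10]=0
i=11: fresh scan; Z[11]=0
i=12: fresh scan; Z[12]=1 grow→box=[12,13)
i=13: fresh scan; Z[13]=2 grow→box=[13,15)
i=14: min(r-i=1, Z[1]=0)=0; Z[14]=0
i=15: fresh scan; Z[15]=0
i=16: fresh scan; Z[16]=0
i=17: fresh scan; Z[17]=0
i=18: fresh scan; Z[18]=0
i=19: fresh scan; Z[19]=0
i=20: fresh scan; Z[20]=0
i=21: fresh scan; Z[21]=1 grow→box=[21,22)
i=22: fresh scan; Z[22]=0
i=23: fresh scan; Z[23]=0
i=24: fresh scan; Z[24]=0
i=25: fresh scan; Z[25]=0
i=26: fresh scan; Z[26]=0
i=27: fresh scan; Z[27]=0
i=28: fresh scan; Z[28]=0
i=29: fresh scan; Z[29]=0

[30, 0, 1, 2, 0, 0, 0, 0, 0, 2, 0, 0, 1, 2, 0, 0, 0, 0, 0, 0, 0, 1, 0, 0, 0, 0, 0, 0, 0, 0]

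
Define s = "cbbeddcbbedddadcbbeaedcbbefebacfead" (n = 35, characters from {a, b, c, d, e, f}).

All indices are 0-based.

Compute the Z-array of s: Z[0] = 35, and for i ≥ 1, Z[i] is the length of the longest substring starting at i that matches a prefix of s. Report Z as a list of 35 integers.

Z[0]=35
i=1: outside box; Z[1]=0
i=2: outside box; Z[2]=0
i=3: outside box; Z[3]=0
i=4: outside box; Z[4]=0
i=5: outside box; Z[5]=0
i=6: outside box; Z[6]=6 grow→box=[6,12)
i=7: min(r-i=5, Z[1]=0)=0; Z[7]=0
i=8: min(r-i=4, Z[2]=0)=0; Z[8]=0
i=9: min(r-i=3, Z[3]=0)=0; Z[9]=0
i=10: min(r-i=2, Z[4]=0)=0; Z[10]=0
i=11: min(r-i=1, Z[5]=0)=0; Z[11]=0
i=12: outside box; Z[12]=0
i=13: outside box; Z[13]=0
i=14: outside box; Z[14]=0
i=15: outside box; Z[15]=4 grow→box=[15,19)
i=16: min(r-i=3, Z[1]=0)=0; Z[16]=0
i=17: min(r-i=2, Z[2]=0)=0; Z[17]=0
i=18: min(r-i=1, Z[3]=0)=0; Z[18]=0
i=19: outside box; Z[19]=0
i=20: outside box; Z[20]=0
i=21: outside box; Z[21]=0
i=22: outside box; Z[22]=4 grow→box=[22,26)
i=23: min(r-i=3, Z[1]=0)=0; Z[23]=0
i=24: min(r-i=2, Z[2]=0)=0; Z[24]=0
i=25: min(r-i=1, Z[3]=0)=0; Z[25]=0
i=26: outside box; Z[26]=0
i=27: outside box; Z[27]=0
i=28: outside box; Z[28]=0
i=29: outside box; Z[29]=0
i=30: outside box; Z[30]=1 grow→box=[30,31)
i=31: outside box; Z[31]=0
i=32: outside box; Z[32]=0
i=33: outside box; Z[33]=0
i=34: outside box; Z[34]=0

[35, 0, 0, 0, 0, 0, 6, 0, 0, 0, 0, 0, 0, 0, 0, 4, 0, 0, 0, 0, 0, 0, 4, 0, 0, 0, 0, 0, 0, 0, 1, 0, 0, 0, 0]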